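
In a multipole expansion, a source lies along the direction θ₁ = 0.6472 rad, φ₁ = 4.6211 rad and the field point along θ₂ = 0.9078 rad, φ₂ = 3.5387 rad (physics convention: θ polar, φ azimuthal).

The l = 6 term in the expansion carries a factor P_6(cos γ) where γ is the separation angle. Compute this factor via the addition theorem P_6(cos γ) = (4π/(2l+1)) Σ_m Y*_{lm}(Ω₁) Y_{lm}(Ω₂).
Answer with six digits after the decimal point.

Term-by-term m-sum for l=6 (normalisation 4π/13 = 0.966644):
  [-6]  conj(Y_{6,-6})(Ω₁) = -0.01982 + 0.01209j ; Y_{6,-6}(Ω₂) = -0.08401 - 0.07968j ; Δ = 0.00263 + 0.00056j
  [-5]  conj(Y_{6,-5})(Ω₁) = -0.04689 - 0.09550j ; Y_{6,-5}(Ω₂) = 0.12622 + 0.28668j ; Δ = 0.02146 - 0.02550j
  [-4]  conj(Y_{6,-4})(Ω₁) = 0.26432 - 0.10105j ; Y_{6,-4}(Ω₂) = -0.00769 - 0.43593j ; Δ = -0.04608 - 0.11445j
  [-3]  conj(Y_{6,-3})(Ω₁) = 0.12326 + 0.43877j ; Y_{6,-3}(Ω₂) = -0.08485 + 0.21277j ; Δ = -0.10381 - 0.01100j
  [-2]  conj(Y_{6,-2})(Ω₁) = -0.33896 + 0.06258j ; Y_{6,-2}(Ω₂) = -0.15358 + 0.15631j ; Δ = 0.04228 - 0.06260j
  [-1]  conj(Y_{6,-1})(Ω₁) = 0.01312 + 0.14333j ; Y_{6,-1}(Ω₂) = 0.30020 - 0.12590j ; Δ = 0.02198 + 0.04138j
  [+0]  conj(Y_{6,0})(Ω₁) = -0.39515 + 0.00000j ; Y_{6,0}(Ω₂) = 0.13540 + 0.00000j ; Δ = -0.05350 + 0.00000j
  [+1]  conj(Y_{6,1})(Ω₁) = -0.01312 + 0.14333j ; Y_{6,1}(Ω₂) = -0.30020 - 0.12590j ; Δ = 0.02198 - 0.04138j
  [+2]  conj(Y_{6,2})(Ω₁) = -0.33896 - 0.06258j ; Y_{6,2}(Ω₂) = -0.15358 - 0.15631j ; Δ = 0.04228 + 0.06260j
  [+3]  conj(Y_{6,3})(Ω₁) = -0.12326 + 0.43877j ; Y_{6,3}(Ω₂) = 0.08485 + 0.21277j ; Δ = -0.10381 + 0.01100j
  [+4]  conj(Y_{6,4})(Ω₁) = 0.26432 + 0.10105j ; Y_{6,4}(Ω₂) = -0.00769 + 0.43593j ; Δ = -0.04608 + 0.11445j
  [+5]  conj(Y_{6,5})(Ω₁) = 0.04689 - 0.09550j ; Y_{6,5}(Ω₂) = -0.12622 + 0.28668j ; Δ = 0.02146 + 0.02550j
  [+6]  conj(Y_{6,6})(Ω₁) = -0.01982 - 0.01209j ; Y_{6,6}(Ω₂) = -0.08401 + 0.07968j ; Δ = 0.00263 - 0.00056j
Total Σ_m = -0.17661 + 0.00000j. Multiply by 0.966644: -0.17071 + 0.00000j. P_6(cos γ) = -0.170715

-0.170715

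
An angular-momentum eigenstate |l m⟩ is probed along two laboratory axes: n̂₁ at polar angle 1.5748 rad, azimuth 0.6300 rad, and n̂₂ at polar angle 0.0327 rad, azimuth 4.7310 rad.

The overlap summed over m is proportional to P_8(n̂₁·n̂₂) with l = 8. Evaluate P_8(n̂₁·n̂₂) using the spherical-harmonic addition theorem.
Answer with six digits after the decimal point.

0.268349

Summing Y*_{l m}(θ₁,φ₁)·Y_{l m}(θ₂,φ₂) over m ∈ [−8, 8]; prefactor 4π/(2·8+1) = 0.739198:
  m=-8: (0.165845, -0.487984) × (0.000000, -0.000000) = (0.000000, -0.000000)  (running Σ = (0.000000, -0.000000))
  m=-7: (0.002458, 0.007879) × (-0.000000, -0.000000) = (0.000000, -0.000000)  (running Σ = (0.000000, -0.000000))
  m=-6: (0.302192, 0.224248) × (-0.000000, 0.000000) = (-0.000000, -0.000000)  (running Σ = (-0.000000, -0.000000))
  m=-5: (-0.009765, -0.000082) × (0.000000, 0.000000) = (-0.000000, -0.000000)  (running Σ = (-0.000000, -0.000000))
  m=-4: (-0.274891, 0.196909) × (0.000015, -0.000001) = (-0.000004, 0.000003)  (running Σ = (-0.000004, 0.000003))
  m=-3: (0.003292, -0.009960) × (-0.000027, -0.000486) = (-0.000005, -0.000001)  (running Σ = (-0.000009, 0.000002))
  m=-2: (-0.098587, -0.306928) × (-0.010960, 0.000408) = (0.001206, 0.003324)  (running Σ = (0.001197, 0.003326))
  m=-1: (0.008729, 0.006364) × (0.002974, 0.159801) = (-0.000991, 0.001414)  (running Σ = (0.000206, 0.004740))
  m=0: (0.317853, -0.000000) × (1.140827, 0.000000) = (0.362616, 0.000000)  (running Σ = (0.362822, 0.004740))
  m=1: (-0.008729, 0.006364) × (-0.002974, 0.159801) = (-0.000991, -0.001414)  (running Σ = (0.361830, 0.003326))
  m=2: (-0.098587, 0.306928) × (-0.010960, -0.000408) = (0.001206, -0.003324)  (running Σ = (0.363036, 0.000002))
  m=3: (-0.003292, -0.009960) × (0.000027, -0.000486) = (-0.000005, 0.000001)  (running Σ = (0.363031, 0.000003))
  m=4: (-0.274891, -0.196909) × (0.000015, 0.000001) = (-0.000004, -0.000003)  (running Σ = (0.363027, -0.000000))
  m=5: (0.009765, -0.000082) × (-0.000000, 0.000000) = (-0.000000, 0.000000)  (running Σ = (0.363027, -0.000000))
  m=6: (0.302192, -0.224248) × (-0.000000, -0.000000) = (-0.000000, 0.000000)  (running Σ = (0.363027, -0.000000))
  m=7: (-0.002458, 0.007879) × (0.000000, -0.000000) = (0.000000, 0.000000)  (running Σ = (0.363027, -0.000000))
  m=8: (0.165845, 0.487984) × (0.000000, 0.000000) = (0.000000, 0.000000)  (running Σ = (0.363027, -0.000000))
Total Σ_m = (0.363027, -0.000000). Multiply by 0.739198: (0.268349, -0.000000). P_8(cos γ) = 0.268349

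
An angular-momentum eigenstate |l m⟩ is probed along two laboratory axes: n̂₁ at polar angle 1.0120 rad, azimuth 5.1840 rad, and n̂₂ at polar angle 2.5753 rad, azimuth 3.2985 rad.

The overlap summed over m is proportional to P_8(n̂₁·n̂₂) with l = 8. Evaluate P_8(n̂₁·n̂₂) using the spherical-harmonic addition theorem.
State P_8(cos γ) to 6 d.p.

0.182329

Expand P_8 via completeness: Σ_{m} conj(Y_{8,m}) at Ω₁ times Y_{8,m} at Ω₂ —
  m=-8: -0.111152-0.081263i × +0.001098-0.003363i = -0.000395+0.000285i  (running Σ = -0.000395+0.000285i)
  m=-7: +0.054758-0.339993i × +0.010130-0.019823i = -0.006185-0.004530i  (running Σ = -0.006580-0.004245i)
  m=-6: +0.428127-0.138051i × +0.051161-0.070264i = +0.012203-0.037145i  (running Σ = +0.005623-0.041390i)
  m=-5: +0.162162+0.162767i × +0.165842-0.165556i = +0.053840+0.000147i  (running Σ = +0.059464-0.041243i)
  m=-4: +0.063654-0.194918i × +0.350507-0.254290i = -0.027255-0.084507i  (running Σ = +0.032209-0.125750i)
  m=-3: +0.342108-0.053793i × +0.432541-0.220109i = +0.136135-0.098569i  (running Σ = +0.168344-0.224319i)
  m=-2: -0.020893-0.028801i × +0.143547-0.046587i = -0.004341-0.003161i  (running Σ = +0.164003-0.227480i)
  m=-1: +0.157608-0.309038i × -0.353367+0.055905i = -0.038416+0.118015i  (running Σ = +0.125587-0.109465i)
  m=0: +0.016043-0.000000i × -0.281445+0.000000i = -0.004515+0.000000i  (running Σ = +0.121072-0.109465i)
  m=1: -0.157608-0.309038i × +0.353367+0.055905i = -0.038416-0.118015i  (running Σ = +0.082655-0.227480i)
  m=2: -0.020893+0.028801i × +0.143547+0.046587i = -0.004341+0.003161i  (running Σ = +0.078314-0.224319i)
  m=3: -0.342108-0.053793i × -0.432541-0.220109i = +0.136135+0.098569i  (running Σ = +0.214449-0.125750i)
  m=4: +0.063654+0.194918i × +0.350507+0.254290i = -0.027255+0.084507i  (running Σ = +0.187195-0.041243i)
  m=5: -0.162162+0.162767i × -0.165842-0.165556i = +0.053840-0.000147i  (running Σ = +0.241035-0.041390i)
  m=6: +0.428127+0.138051i × +0.051161+0.070264i = +0.012203+0.037145i  (running Σ = +0.253239-0.004245i)
  m=7: -0.054758-0.339993i × -0.010130-0.019823i = -0.006185+0.004530i  (running Σ = +0.247054+0.000285i)
  m=8: -0.111152+0.081263i × +0.001098+0.003363i = -0.000395-0.000285i  (running Σ = +0.246658-0.000000i)
Total Σ_m = +0.246658-0.000000i. Multiply by 0.739198: +0.182329-0.000000i. P_8(cos γ) = 0.182329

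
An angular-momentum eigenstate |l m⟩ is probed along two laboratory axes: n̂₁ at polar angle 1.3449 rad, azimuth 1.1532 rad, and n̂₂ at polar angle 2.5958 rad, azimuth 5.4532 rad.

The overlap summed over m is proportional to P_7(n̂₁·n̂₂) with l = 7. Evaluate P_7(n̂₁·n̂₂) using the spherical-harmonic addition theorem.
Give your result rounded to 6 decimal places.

Addition theorem: P_7(cos γ) = (4π/15) Σ_m Y*_{lm}(Ω₁) Y_{lm}(Ω₂), m = −7…7:
  m=-7: Y*=(-0.090490, 0.407687)  Y=(0.004520, -0.002315)  product (0.000535, 0.002052)
  m=-6: Y*=(0.288888, 0.213305)  Y=(-0.008271, 0.030175)  product (-0.008826, 0.006953)
  m=-5: Y*=(-0.097542, 0.055485)  Y=(-0.062666, -0.099409)  product (0.011628, 0.006220)
  m=-4: Y*=(0.034616, 0.346437)  Y=(0.291201, 0.052493)  product (-0.008105, 0.102700)
  m=-3: Y*=(-0.004754, -0.001565)  Y=(-0.382675, 0.291901)  product (0.002276, -0.000789)
  m=-2: Y*=(-0.219818, 0.242877)  Y=(0.035165, -0.393297)  product (0.087793, 0.094995)
  m=-1: Y*=(0.014667, 0.033056)  Y=(-0.073713, -0.080598)  product (0.001583, -0.003619)
  m=+0: Y*=(-0.319457, -0.000000)  Y=(0.435815, 0.000000)  product (-0.139224, -0.000000)
  m=+1: Y*=(-0.014667, 0.033056)  Y=(0.073713, -0.080598)  product (0.001583, 0.003619)
  m=+2: Y*=(-0.219818, -0.242877)  Y=(0.035165, 0.393297)  product (0.087793, -0.094995)
  m=+3: Y*=(0.004754, -0.001565)  Y=(0.382675, 0.291901)  product (0.002276, 0.000789)
  m=+4: Y*=(0.034616, -0.346437)  Y=(0.291201, -0.052493)  product (-0.008105, -0.102700)
  m=+5: Y*=(0.097542, 0.055485)  Y=(0.062666, -0.099409)  product (0.011628, -0.006220)
  m=+6: Y*=(0.288888, -0.213305)  Y=(-0.008271, -0.030175)  product (-0.008826, -0.006953)
  m=+7: Y*=(0.090490, 0.407687)  Y=(-0.004520, -0.002315)  product (0.000535, -0.002052)
Accumulated sum (0.034543, 0.000000); after 4π/(2l+1) scaling, (0.028939, 0.000000) ⇒ P_7 = 0.028939

0.028939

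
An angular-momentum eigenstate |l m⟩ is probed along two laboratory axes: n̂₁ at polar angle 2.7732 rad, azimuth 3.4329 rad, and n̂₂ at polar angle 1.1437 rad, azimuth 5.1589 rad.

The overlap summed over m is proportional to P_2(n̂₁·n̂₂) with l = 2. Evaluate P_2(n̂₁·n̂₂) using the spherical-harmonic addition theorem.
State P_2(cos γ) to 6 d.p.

-0.213409

Expand P_2 via completeness: Σ_{m} conj(Y_{2,m}) at Ω₁ times Y_{2,m} at Ω₂ —
  [-2]  conj(Y_{2,-2})(Ω₁) = 0.04183 + 0.02756j ; Y_{2,-2}(Ω₂) = -0.20066 + 0.24927j ; Δ = -0.01526 + 0.00490j
  [-1]  conj(Y_{2,-1})(Ω₁) = 0.24861 + 0.07454j ; Y_{2,-1}(Ω₂) = 0.12578 + 0.26271j ; Δ = 0.01169 + 0.07469j
  [+0]  conj(Y_{2,0})(Ω₁) = 0.50808 + 0.00000j ; Y_{2,0}(Ω₂) = -0.15304 + 0.00000j ; Δ = -0.07776 + 0.00000j
  [+1]  conj(Y_{2,1})(Ω₁) = -0.24861 + 0.07454j ; Y_{2,1}(Ω₂) = -0.12578 + 0.26271j ; Δ = 0.01169 - 0.07469j
  [+2]  conj(Y_{2,2})(Ω₁) = 0.04183 - 0.02756j ; Y_{2,2}(Ω₂) = -0.20066 - 0.24927j ; Δ = -0.01526 - 0.00490j
Total Σ_m = -0.08491 + 0.00000j. Multiply by 2.513274: -0.21341 + 0.00000j. P_2(cos γ) = -0.213409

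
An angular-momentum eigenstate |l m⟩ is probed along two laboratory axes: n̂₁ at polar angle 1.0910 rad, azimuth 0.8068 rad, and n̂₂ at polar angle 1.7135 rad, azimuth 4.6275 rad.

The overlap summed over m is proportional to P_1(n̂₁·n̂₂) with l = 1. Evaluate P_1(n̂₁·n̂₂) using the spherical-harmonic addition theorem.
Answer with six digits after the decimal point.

Expand P_1 via completeness: Σ_{m} conj(Y_{1,m}) at Ω₁ times Y_{1,m} at Ω₂ —
  m=-1: Y*=(0.212030, 0.221305)  Y=(-0.028996, 0.340751)  product (-0.081558, 0.065832)
  m=+0: Y*=(0.225538, -0.000000)  Y=(-0.069489, 0.000000)  product (-0.015672, 0.000000)
  m=+1: Y*=(-0.212030, 0.221305)  Y=(0.028996, 0.340751)  product (-0.081558, -0.065832)
Accumulated sum (-0.178788, 0.000000); after 4π/(2l+1) scaling, (-0.748906, 0.000000) ⇒ P_1 = -0.748906

-0.748906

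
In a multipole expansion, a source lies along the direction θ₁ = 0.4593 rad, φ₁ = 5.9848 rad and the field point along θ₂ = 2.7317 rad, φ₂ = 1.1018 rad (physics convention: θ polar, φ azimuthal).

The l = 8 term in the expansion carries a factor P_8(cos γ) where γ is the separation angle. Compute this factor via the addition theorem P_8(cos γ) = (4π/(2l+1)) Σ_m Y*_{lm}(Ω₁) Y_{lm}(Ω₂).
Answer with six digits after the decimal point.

0.022342

Addition theorem: P_8(cos γ) = (4π/17) Σ_m Y*_{lm}(Ω₁) Y_{lm}(Ω₂), m = −8…8:
  [-8]  conj(Y_{8,-8})(Ω₁) = -0.00056 - 0.00053j ; Y_{8,-8}(Ω₂) = -0.00027 - 0.00019j ; Δ = 0.00000 + 0.00000j
  [-7]  conj(Y_{8,-7})(Ω₁) = -0.00308 - 0.00540j ; Y_{8,-7}(Ω₂) = -0.00043 + 0.00299j ; Δ = 0.00002 - 0.00001j
  [-6]  conj(Y_{8,-6})(Ω₁) = -0.00688 - 0.03082j ; Y_{8,-6}(Ω₂) = 0.01658 - 0.00564j ; Δ = -0.00029 - 0.00047j
  [-5]  conj(Y_{8,-5})(Ω₁) = 0.00890 - 0.11263j ; Y_{8,-5}(Ω₂) = -0.05155 - 0.05040j ; Δ = -0.00614 + 0.00536j
  [-4]  conj(Y_{8,-4})(Ω₁) = 0.10624 - 0.26812j ; Y_{8,-4}(Ω₂) = -0.06441 + 0.20445j ; Δ = 0.04797 + 0.03899j
  [-3]  conj(Y_{8,-3})(Ω₁) = 0.31086 - 0.38786j ; Y_{8,-3}(Ω₂) = 0.43646 - 0.07214j ; Δ = 0.10770 - 0.19171j
  [-2]  conj(Y_{8,-2})(Ω₁) = 0.38652 - 0.26260j ; Y_{8,-2}(Ω₂) = -0.32384 - 0.44155j ; Δ = -0.24112 - 0.08563j
  [-1]  conj(Y_{8,-1})(Ω₁) = -0.02957 + 0.00910j ; Y_{8,-1}(Ω₂) = -0.07817 + 0.15427j ; Δ = 0.00091 - 0.00527j
  [+0]  conj(Y_{8,0})(Ω₁) = -0.47550 + 0.00000j ; Y_{8,0}(Ω₂) = -0.44610 + 0.00000j ; Δ = 0.21212 + 0.00000j
  [+1]  conj(Y_{8,1})(Ω₁) = 0.02957 + 0.00910j ; Y_{8,1}(Ω₂) = 0.07817 + 0.15427j ; Δ = 0.00091 + 0.00527j
  [+2]  conj(Y_{8,2})(Ω₁) = 0.38652 + 0.26260j ; Y_{8,2}(Ω₂) = -0.32384 + 0.44155j ; Δ = -0.24112 + 0.08563j
  [+3]  conj(Y_{8,3})(Ω₁) = -0.31086 - 0.38786j ; Y_{8,3}(Ω₂) = -0.43646 - 0.07214j ; Δ = 0.10770 + 0.19171j
  [+4]  conj(Y_{8,4})(Ω₁) = 0.10624 + 0.26812j ; Y_{8,4}(Ω₂) = -0.06441 - 0.20445j ; Δ = 0.04797 - 0.03899j
  [+5]  conj(Y_{8,5})(Ω₁) = -0.00890 - 0.11263j ; Y_{8,5}(Ω₂) = 0.05155 - 0.05040j ; Δ = -0.00614 - 0.00536j
  [+6]  conj(Y_{8,6})(Ω₁) = -0.00688 + 0.03082j ; Y_{8,6}(Ω₂) = 0.01658 + 0.00564j ; Δ = -0.00029 + 0.00047j
  [+7]  conj(Y_{8,7})(Ω₁) = 0.00308 - 0.00540j ; Y_{8,7}(Ω₂) = 0.00043 + 0.00299j ; Δ = 0.00002 + 0.00001j
  [+8]  conj(Y_{8,8})(Ω₁) = -0.00056 + 0.00053j ; Y_{8,8}(Ω₂) = -0.00027 + 0.00019j ; Δ = 0.00000 - 0.00000j
Σ over m = 0.03022 + 0.00000j; ×(4π/17) → 0.02234 + 0.00000j. Real part: 0.022342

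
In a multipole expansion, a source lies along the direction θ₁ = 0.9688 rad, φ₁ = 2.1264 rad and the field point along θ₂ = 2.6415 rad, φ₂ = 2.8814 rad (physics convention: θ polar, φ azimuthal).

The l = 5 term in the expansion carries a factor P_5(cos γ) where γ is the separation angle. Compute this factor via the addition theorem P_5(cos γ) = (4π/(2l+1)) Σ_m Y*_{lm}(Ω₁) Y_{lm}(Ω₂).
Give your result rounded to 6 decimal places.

-0.315228

Addition theorem: P_5(cos γ) = (4π/11) Σ_m Y*_{lm}(Ω₁) Y_{lm}(Ω₂), m = −5…5:
  m=-5: -0.06278 - 0.16499j × -0.00314 - 0.01134j = -0.00167 + 0.00123j  (running Σ = -0.00167 + 0.00123j)
  m=-4: -0.23261 + 0.30496j × -0.03442 - 0.05875j = 0.02592 + 0.00317j  (running Σ = 0.02425 + 0.00440j)
  m=-3: 0.36365 + 0.03502j × -0.16072 - 0.15917j = -0.05287 - 0.06351j  (running Σ = -0.02862 - 0.05912j)
  m=-2: 0.01098 + 0.02217j × -0.38873 - 0.22277j = 0.00067 - 0.01106j  (running Σ = -0.02795 - 0.07018j)
  m=-1: 0.18518 - 0.29827j × -0.39658 - 0.10558j = -0.10493 + 0.09874j  (running Σ = -0.13288 + 0.02856j)
  m=0: -0.06418 + 0.00000j × 0.15859 + 0.00000j = -0.01018 + 0.00000j  (running Σ = -0.14306 + 0.02856j)
  m=1: -0.18518 - 0.29827j × 0.39658 - 0.10558j = -0.10493 - 0.09874j  (running Σ = -0.24799 - 0.07018j)
  m=2: 0.01098 - 0.02217j × -0.38873 + 0.22277j = 0.00067 + 0.01106j  (running Σ = -0.24732 - 0.05912j)
  m=3: -0.36365 + 0.03502j × 0.16072 - 0.15917j = -0.05287 + 0.06351j  (running Σ = -0.30019 + 0.00440j)
  m=4: -0.23261 - 0.30496j × -0.03442 + 0.05875j = 0.02592 - 0.00317j  (running Σ = -0.27426 + 0.00123j)
  m=5: 0.06278 - 0.16499j × 0.00314 - 0.01134j = -0.00167 - 0.00123j  (running Σ = -0.27594 + 0.00000j)
Accumulated sum -0.27594 + 0.00000j; after 4π/(2l+1) scaling, -0.31523 + 0.00000j ⇒ P_5 = -0.315228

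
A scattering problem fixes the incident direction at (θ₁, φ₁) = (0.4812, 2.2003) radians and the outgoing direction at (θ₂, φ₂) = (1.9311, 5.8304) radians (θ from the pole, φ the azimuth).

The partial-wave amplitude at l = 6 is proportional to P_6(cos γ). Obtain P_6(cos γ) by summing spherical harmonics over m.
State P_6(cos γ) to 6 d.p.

Term-by-term m-sum for l=6 (normalisation 4π/13 = 0.966644):
  m=-6: (0.003822, 0.002819) × (-0.295565, 0.133725) = (-0.001507, -0.000322)  (running Σ = (-0.001507, -0.000322))
  m=-5: (0.000187, -0.031508) × (0.270521, -0.325689) = (-0.010211, -0.008584)  (running Σ = (-0.011718, -0.008906))
  m=-4: (-0.101596, 0.073081) × (-0.023919, 0.097597) = (-0.004702, -0.011664)  (running Σ = (-0.016420, -0.020570))
  m=-3: (0.306934, 0.100937) × (0.064787, 0.300363) = (-0.010432, 0.098731)  (running Σ = (-0.026853, 0.078161))
  m=-2: (-0.154782, -0.480240) × (-0.128073, -0.163252) = (-0.058577, 0.086774)  (running Σ = (-0.085430, 0.164935))
  m=-1: (-0.179360, 0.246254) × (-0.217669, -0.105895) = (0.065118, -0.034609)  (running Σ = (-0.020311, 0.130327))
  m=0: (-0.312346, -0.000000) × (0.230638, 0.000000) = (-0.072039, -0.000000)  (running Σ = (-0.092350, 0.130327))
  m=1: (0.179360, 0.246254) × (0.217669, -0.105895) = (0.065118, 0.034609)  (running Σ = (-0.027232, 0.164935))
  m=2: (-0.154782, 0.480240) × (-0.128073, 0.163252) = (-0.058577, -0.086774)  (running Σ = (-0.085808, 0.078161))
  m=3: (-0.306934, 0.100937) × (-0.064787, 0.300363) = (-0.010432, -0.098731)  (running Σ = (-0.096241, -0.020570))
  m=4: (-0.101596, -0.073081) × (-0.023919, -0.097597) = (-0.004702, 0.011664)  (running Σ = (-0.100943, -0.008906))
  m=5: (-0.000187, -0.031508) × (-0.270521, -0.325689) = (-0.010211, 0.008584)  (running Σ = (-0.111155, -0.000322))
  m=6: (0.003822, -0.002819) × (-0.295565, -0.133725) = (-0.001507, 0.000322)  (running Σ = (-0.112661, -0.000000))
Σ over m = (-0.112661, -0.000000); ×(4π/13) → (-0.108903, -0.000000). Real part: -0.108903

-0.108903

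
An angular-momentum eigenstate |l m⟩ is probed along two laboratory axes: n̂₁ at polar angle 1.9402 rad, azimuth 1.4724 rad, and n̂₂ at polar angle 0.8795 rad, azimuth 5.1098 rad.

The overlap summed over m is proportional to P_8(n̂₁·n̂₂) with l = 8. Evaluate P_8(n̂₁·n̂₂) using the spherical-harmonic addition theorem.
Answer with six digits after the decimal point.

Addition theorem: P_8(cos γ) = (4π/17) Σ_m Y*_{lm}(Ω₁) Y_{lm}(Ω₂), m = −8…8:
  m=-8: (0.208081, -0.208820) × (-0.063927, 0.002411) = (-0.012798, 0.013851)  (running Σ = (-0.012798, 0.013851))
  m=-7: (0.290180, 0.352469) × (-0.074538, 0.198199) = (-0.091489, 0.031241)  (running Σ = (-0.104287, 0.045092))
  m=-6: (-0.196496, 0.131672) × (0.291577, 0.275540) = (-0.093575, -0.015750)  (running Σ = (-0.197862, 0.029342))
  m=-5: (0.102166, 0.190630) × (0.398531, -0.176188) = (0.074303, 0.057972)  (running Σ = (-0.123559, 0.087314))
  m=-4: (-0.303570, 0.126058) × (-0.002629, -0.139472) = (0.018380, 0.042008)  (running Σ = (-0.105179, 0.129322))
  m=-3: (0.020338, 0.066884) × (0.266149, 0.105860) = (-0.001668, 0.019954)  (running Σ = (-0.106847, 0.149276))
  m=-2: (-0.326960, 0.065187) × (0.215769, -0.219874) = (-0.056215, 0.085956)  (running Σ = (-0.163061, 0.235232))
  m=-1: (0.000606, 0.006137) × (0.060473, 0.144071) = (-0.000848, 0.000458)  (running Σ = (-0.163909, 0.235690))
  m=0: (-0.329295, -0.000000) × (0.334227, 0.000000) = (-0.110059, -0.000000)  (running Σ = (-0.273968, 0.235690))
  m=1: (-0.000606, 0.006137) × (-0.060473, 0.144071) = (-0.000848, -0.000458)  (running Σ = (-0.274816, 0.235232))
  m=2: (-0.326960, -0.065187) × (0.215769, 0.219874) = (-0.056215, -0.085956)  (running Σ = (-0.331031, 0.149276))
  m=3: (-0.020338, 0.066884) × (-0.266149, 0.105860) = (-0.001668, -0.019954)  (running Σ = (-0.332698, 0.129322))
  m=4: (-0.303570, -0.126058) × (-0.002629, 0.139472) = (0.018380, -0.042008)  (running Σ = (-0.314319, 0.087314))
  m=5: (-0.102166, 0.190630) × (-0.398531, -0.176188) = (0.074303, -0.057972)  (running Σ = (-0.240016, 0.029342))
  m=6: (-0.196496, -0.131672) × (0.291577, -0.275540) = (-0.093575, 0.015750)  (running Σ = (-0.333590, 0.045092))
  m=7: (-0.290180, 0.352469) × (0.074538, 0.198199) = (-0.091489, -0.031241)  (running Σ = (-0.425079, 0.013851))
  m=8: (0.208081, 0.208820) × (-0.063927, -0.002411) = (-0.012798, -0.013851)  (running Σ = (-0.437877, 0.000000))
Accumulated sum (-0.437877, 0.000000); after 4π/(2l+1) scaling, (-0.323678, 0.000000) ⇒ P_8 = -0.323678

-0.323678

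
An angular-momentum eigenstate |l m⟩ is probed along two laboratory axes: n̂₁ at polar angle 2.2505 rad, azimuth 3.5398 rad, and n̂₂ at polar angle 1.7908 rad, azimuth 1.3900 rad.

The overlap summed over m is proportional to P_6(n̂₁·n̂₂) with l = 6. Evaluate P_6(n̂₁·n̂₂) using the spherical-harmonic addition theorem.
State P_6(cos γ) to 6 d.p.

Term-by-term m-sum for l=6 (normalisation 4π/13 = 0.966644):
  [-6]  conj(Y_{6,-6})(Ω₁) = -0.07807 + 0.07307j ; Y_{6,-6}(Ω₂) = -0.19492 - 0.36897j ; Δ = 0.04218 + 0.01456j
  [-5]  conj(Y_{6,-5})(Ω₁) = -0.12213 + 0.27331j ; Y_{6,-5}(Ω₂) = -0.25402 + 0.19993j ; Δ = -0.02362 - 0.09384j
  [-4]  conj(Y_{6,-4})(Ω₁) = -0.00962 + 0.43672j ; Y_{6,-4}(Ω₂) = -0.11551 - 0.10196j ; Δ = 0.04564 - 0.04946j
  [-3]  conj(Y_{6,-3})(Ω₁) = 0.09525 + 0.24115j ; Y_{6,-3}(Ω₂) = -0.16887 + 0.28020j ; Δ = -0.08365 - 0.01403j
  [-2]  conj(Y_{6,-2})(Ω₁) = -0.13232 - 0.13527j ; Y_{6,-2}(Ω₂) = -0.06313 - 0.02388j ; Δ = 0.00512 + 0.01170j
  [-1]  conj(Y_{6,-1})(Ω₁) = -0.31588 - 0.13288j ; Y_{6,-1}(Ω₂) = -0.05752 + 0.31469j ; Δ = 0.05999 - 0.09176j
  [+0]  conj(Y_{6,0})(Ω₁) = 0.09919 + 0.00000j ; Y_{6,0}(Ω₂) = -0.04379 + 0.00000j ; Δ = -0.00434 + 0.00000j
  [+1]  conj(Y_{6,1})(Ω₁) = 0.31588 - 0.13288j ; Y_{6,1}(Ω₂) = 0.05752 + 0.31469j ; Δ = 0.05999 + 0.09176j
  [+2]  conj(Y_{6,2})(Ω₁) = -0.13232 + 0.13527j ; Y_{6,2}(Ω₂) = -0.06313 + 0.02388j ; Δ = 0.00512 - 0.01170j
  [+3]  conj(Y_{6,3})(Ω₁) = -0.09525 + 0.24115j ; Y_{6,3}(Ω₂) = 0.16887 + 0.28020j ; Δ = -0.08365 + 0.01403j
  [+4]  conj(Y_{6,4})(Ω₁) = -0.00962 - 0.43672j ; Y_{6,4}(Ω₂) = -0.11551 + 0.10196j ; Δ = 0.04564 + 0.04946j
  [+5]  conj(Y_{6,5})(Ω₁) = 0.12213 + 0.27331j ; Y_{6,5}(Ω₂) = 0.25402 + 0.19993j ; Δ = -0.02362 + 0.09384j
  [+6]  conj(Y_{6,6})(Ω₁) = -0.07807 - 0.07307j ; Y_{6,6}(Ω₂) = -0.19492 + 0.36897j ; Δ = 0.04218 - 0.01456j
Total Σ_m = 0.08697 - 0.00000j. Multiply by 0.966644: 0.08407 - 0.00000j. P_6(cos γ) = 0.084068

0.084068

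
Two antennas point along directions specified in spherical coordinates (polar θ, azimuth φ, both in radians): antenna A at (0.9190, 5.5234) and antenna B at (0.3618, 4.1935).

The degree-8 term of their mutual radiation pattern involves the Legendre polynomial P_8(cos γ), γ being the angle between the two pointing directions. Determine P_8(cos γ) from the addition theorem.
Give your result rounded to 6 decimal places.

0.282684

Term-by-term m-sum for l=8 (normalisation 4π/17 = 0.739198):
  term(m=-8) = (-0.000004, -0.000010)   from Y*(Ω₁)=(0.080520, 0.016734), Y(Ω₂)=(-0.000068, -0.000108)
  term(m=-7) = (-0.000335, 0.000039)   from Y*(Ω₁)=(0.142995, 0.206300), Y(Ω₂)=(-0.000632, 0.001184)
  term(m=-6) = (-0.000482, 0.003823)   from Y*(Ω₁)=(-0.065746, 0.424444), Y(Ω₂)=(0.008969, -0.000254)
  term(m=-5) = (0.015759, 0.006046)   from Y*(Ω₁)=(-0.312451, 0.241163), Y(Ω₂)=(-0.022248, -0.036521)
  term(m=-4) = (0.002684, -0.003863)   from Y*(Ω₁)=(-0.031478, -0.003236), Y(Ω₂)=(-0.071878, 0.130096)
  term(m=-3) = (0.082865, 0.093969)   from Y*(Ω₁)=(0.222882, 0.260064), Y(Ω₂)=(0.365759, -0.005168)
  term(m=-2) = (0.113155, -0.059168)   from Y*(Ω₁)=(-0.011428, 0.222895), Y(Ω₂)=(-0.290716, -0.492756)
  term(m=-1) = (0.022023, 0.089646)   from Y*(Ω₁)=(0.182083, -0.172987), Y(Ω₂)=(-0.182272, 0.319167)
  term(m=+0) = (-0.088911, 0.000000)   from Y*(Ω₁)=(0.265237, -0.000000), Y(Ω₂)=(-0.335214, 0.000000)
  term(m=+1) = (0.022023, -0.089646)   from Y*(Ω₁)=(-0.182083, -0.172987), Y(Ω₂)=(0.182272, 0.319167)
  term(m=+2) = (0.113155, 0.059168)   from Y*(Ω₁)=(-0.011428, -0.222895), Y(Ω₂)=(-0.290716, 0.492756)
  term(m=+3) = (0.082865, -0.093969)   from Y*(Ω₁)=(-0.222882, 0.260064), Y(Ω₂)=(-0.365759, -0.005168)
  term(m=+4) = (0.002684, 0.003863)   from Y*(Ω₁)=(-0.031478, 0.003236), Y(Ω₂)=(-0.071878, -0.130096)
  term(m=+5) = (0.015759, -0.006046)   from Y*(Ω₁)=(0.312451, 0.241163), Y(Ω₂)=(0.022248, -0.036521)
  term(m=+6) = (-0.000482, -0.003823)   from Y*(Ω₁)=(-0.065746, -0.424444), Y(Ω₂)=(0.008969, 0.000254)
  term(m=+7) = (-0.000335, -0.000039)   from Y*(Ω₁)=(-0.142995, 0.206300), Y(Ω₂)=(0.000632, 0.001184)
  term(m=+8) = (-0.000004, 0.000010)   from Y*(Ω₁)=(0.080520, -0.016734), Y(Ω₂)=(-0.000068, 0.000108)
Σ over m = (0.382420, -0.000000); ×(4π/17) → (0.282684, -0.000000). Real part: 0.282684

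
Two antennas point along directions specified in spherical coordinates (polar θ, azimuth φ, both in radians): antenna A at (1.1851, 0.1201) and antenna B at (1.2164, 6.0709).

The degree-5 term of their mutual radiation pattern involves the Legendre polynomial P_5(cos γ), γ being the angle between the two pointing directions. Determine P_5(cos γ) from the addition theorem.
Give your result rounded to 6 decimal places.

0.392897

Summing Y*_{l m}(θ₁,φ₁)·Y_{l m}(θ₂,φ₂) over m ∈ [−5, 5]; prefactor 4π/(2·5+1) = 1.142397:
  m=-5: (0.261479, 0.179079) × (0.164214, 0.294011) = (-0.009713, 0.106285)  (running Σ = (-0.009713, 0.106285))
  m=-4: (0.360867, 0.188055) × (0.260318, 0.295815) = (0.038311, 0.155704)  (running Σ = (0.028598, 0.261989))
  m=-3: (0.070494, 0.026558) × (0.019234, 0.014227) = (0.000978, 0.001514)  (running Σ = (0.029576, 0.263502))
  m=-2: (-0.305905, -0.074925) × (-0.301076, -0.136106) = (0.081903, 0.064194)  (running Σ = (0.111479, 0.327696))
  m=-1: (-0.165212, -0.019938) × (-0.111996, -0.024139) = (0.018022, 0.006221)  (running Σ = (0.129501, 0.333917))
  m=0: (0.279596, -0.000000) × (0.303729, 0.000000) = (0.084921, 0.000000)  (running Σ = (0.214422, 0.333917))
  m=1: (0.165212, -0.019938) × (0.111996, -0.024139) = (0.018022, -0.006221)  (running Σ = (0.232444, 0.327696))
  m=2: (-0.305905, 0.074925) × (-0.301076, 0.136106) = (0.081903, -0.064194)  (running Σ = (0.314347, 0.263502))
  m=3: (-0.070494, 0.026558) × (-0.019234, 0.014227) = (0.000978, -0.001514)  (running Σ = (0.315325, 0.261989))
  m=4: (0.360867, -0.188055) × (0.260318, -0.295815) = (0.038311, -0.155704)  (running Σ = (0.353636, 0.106285))
  m=5: (-0.261479, 0.179079) × (-0.164214, 0.294011) = (-0.009713, -0.106285)  (running Σ = (0.343923, 0.000000))
Total Σ_m = (0.343923, 0.000000). Multiply by 1.142397: (0.392897, 0.000000). P_5(cos γ) = 0.392897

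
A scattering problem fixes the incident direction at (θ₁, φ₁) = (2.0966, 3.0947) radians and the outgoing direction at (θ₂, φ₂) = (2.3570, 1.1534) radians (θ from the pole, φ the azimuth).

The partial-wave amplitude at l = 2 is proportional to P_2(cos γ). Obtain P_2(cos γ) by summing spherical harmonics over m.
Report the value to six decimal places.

Expand P_2 via completeness: Σ_{m} conj(Y_{2,m}) at Ω₁ times Y_{2,m} at Ω₂ —
  term(m=-2) = (-0.041110, -0.037613)   from Y*(Ω₁)=(0.287697, -0.027061), Y(Ω₂)=(-0.129450, -0.142914)
  term(m=-1) = (-0.046906, 0.120755)   from Y*(Ω₁)=(0.335003, -0.015721), Y(Ω₂)=(-0.156588, 0.353111)
  term(m=+0) = (-0.012207, -0.000000)   from Y*(Ω₁)=(-0.077039, -0.000000), Y(Ω₂)=(0.158458, 0.000000)
  term(m=+1) = (-0.046906, -0.120755)   from Y*(Ω₁)=(-0.335003, -0.015721), Y(Ω₂)=(0.156588, 0.353111)
  term(m=+2) = (-0.041110, 0.037613)   from Y*(Ω₁)=(0.287697, 0.027061), Y(Ω₂)=(-0.129450, 0.142914)
Σ over m = (-0.188240, 0.000000); ×(4π/5) → (-0.473099, 0.000000). Real part: -0.473099

-0.473099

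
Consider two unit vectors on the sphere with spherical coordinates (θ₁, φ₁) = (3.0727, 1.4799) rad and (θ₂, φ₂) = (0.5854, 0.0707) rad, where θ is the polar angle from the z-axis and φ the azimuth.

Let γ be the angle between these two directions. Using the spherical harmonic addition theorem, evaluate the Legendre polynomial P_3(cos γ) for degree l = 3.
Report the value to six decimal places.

Addition theorem: P_3(cos γ) = (4π/7) Σ_m Y*_{lm}(Ω₁) Y_{lm}(Ω₂), m = −3…3:
  m=-3: Y*=(-0.000037, -0.000131)  Y=(0.068802, -0.014816)  product (-0.000004, -0.000008)
  m=-2: Y*=(0.004752, -0.000873)  Y=(0.257458, -0.036649)  product (0.001191, -0.000399)
  m=-1: Y*=(0.008030, 0.088096)  Y=(0.440590, -0.031202)  product (0.006287, 0.038564)
  m=+0: Y*=(-0.735761, -0.000000)  Y=(0.147289, 0.000000)  product (-0.108369, -0.000000)
  m=+1: Y*=(-0.008030, 0.088096)  Y=(-0.440590, -0.031202)  product (0.006287, -0.038564)
  m=+2: Y*=(0.004752, 0.000873)  Y=(0.257458, 0.036649)  product (0.001191, 0.000399)
  m=+3: Y*=(0.000037, -0.000131)  Y=(-0.068802, -0.014816)  product (-0.000004, 0.000008)
Total Σ_m = (-0.093422, -0.000000). Multiply by 1.795196: (-0.167711, -0.000000). P_3(cos γ) = -0.167711

-0.167711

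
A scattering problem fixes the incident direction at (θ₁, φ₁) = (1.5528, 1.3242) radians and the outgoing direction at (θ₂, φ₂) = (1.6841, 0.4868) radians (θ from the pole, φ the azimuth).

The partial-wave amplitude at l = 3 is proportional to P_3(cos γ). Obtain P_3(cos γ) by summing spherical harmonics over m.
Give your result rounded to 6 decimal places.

Addition theorem: P_3(cos γ) = (4π/7) Σ_m Y*_{lm}(Ω₁) Y_{lm}(Ω₂), m = −3…3:
  term(m=-3) = (-0.137964, 0.100463)   from Y*(Ω₁)=(-0.281127, -0.308016), Y(Ω₂)=(0.045088, -0.406758)
  term(m=-2) = (0.000218, -0.002086)   from Y*(Ω₁)=(-0.016194, 0.008704), Y(Ω₂)=(-0.064145, 0.094326)
  term(m=-1) = (0.064911, 0.072039)   from Y*(Ω₁)=(-0.078749, -0.312846), Y(Ω₂)=(-0.265667, 0.140613)
  term(m=+0) = (-0.002494, -0.000000)   from Y*(Ω₁)=(-0.020135, -0.000000), Y(Ω₂)=(0.123879, 0.000000)
  term(m=+1) = (0.064911, -0.072039)   from Y*(Ω₁)=(0.078749, -0.312846), Y(Ω₂)=(0.265667, 0.140613)
  term(m=+2) = (0.000218, 0.002086)   from Y*(Ω₁)=(-0.016194, -0.008704), Y(Ω₂)=(-0.064145, -0.094326)
  term(m=+3) = (-0.137964, -0.100463)   from Y*(Ω₁)=(0.281127, -0.308016), Y(Ω₂)=(-0.045088, -0.406758)
Accumulated sum (-0.148163, 0.000000); after 4π/(2l+1) scaling, (-0.265982, 0.000000) ⇒ P_3 = -0.265982

-0.265982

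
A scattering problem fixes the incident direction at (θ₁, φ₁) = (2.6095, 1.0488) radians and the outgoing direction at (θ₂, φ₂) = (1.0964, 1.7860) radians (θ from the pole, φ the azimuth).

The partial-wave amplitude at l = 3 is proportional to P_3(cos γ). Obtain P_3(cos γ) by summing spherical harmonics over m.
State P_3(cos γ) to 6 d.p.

0.088749

Expand P_3 via completeness: Σ_{m} conj(Y_{3,m}) at Ω₁ times Y_{3,m} at Ω₂ —
  m=-3: Y*=(-0.054482, -0.000262)  Y=(0.176717, 0.234590)  product (-0.009567, -0.012827)
  m=-2: Y*=(0.113970, -0.195949)  Y=(-0.335736, 0.154141)  product (-0.008060, 0.083355)
  m=-1: Y*=(0.221800, 0.385594)  Y=(-0.002661, -0.012172)  product (0.004103, -0.003726)
  m=+0: Y*=(-0.229303, -0.000000)  Y=(-0.333547, 0.000000)  product (0.076483, 0.000000)
  m=+1: Y*=(-0.221800, 0.385594)  Y=(0.002661, -0.012172)  product (0.004103, 0.003726)
  m=+2: Y*=(0.113970, 0.195949)  Y=(-0.335736, -0.154141)  product (-0.008060, -0.083355)
  m=+3: Y*=(0.054482, -0.000262)  Y=(-0.176717, 0.234590)  product (-0.009567, 0.012827)
Total Σ_m = (0.049437, -0.000000). Multiply by 1.795196: (0.088749, -0.000000). P_3(cos γ) = 0.088749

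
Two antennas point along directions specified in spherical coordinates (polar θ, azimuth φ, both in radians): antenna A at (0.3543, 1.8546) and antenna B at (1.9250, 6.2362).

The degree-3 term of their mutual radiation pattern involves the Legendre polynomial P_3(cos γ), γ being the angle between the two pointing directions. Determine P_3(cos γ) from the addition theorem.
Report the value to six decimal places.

0.446341

Addition theorem: P_3(cos γ) = (4π/7) Σ_m Y*_{lm}(Ω₁) Y_{lm}(Ω₂), m = −3…3:
  [-3]  conj(Y_{3,-3})(Ω₁) = 0.01311 - 0.01148j ; Y_{3,-3}(Ω₂) = 0.34083 + 0.04836j ; Δ = 0.00502 - 0.00328j
  [-2]  conj(Y_{3,-2})(Ω₁) = -0.09728 - 0.06202j ; Y_{3,-2}(Ω₂) = -0.31045 - 0.02926j ; Δ = 0.02839 + 0.02210j
  [-1]  conj(Y_{3,-1})(Ω₁) = -0.10669 + 0.36577j ; Y_{3,-1}(Ω₂) = -0.12066 - 0.00567j ; Δ = 0.01495 - 0.04353j
  [+0]  conj(Y_{3,0})(Ω₁) = 0.48936 + 0.00000j ; Y_{3,0}(Ω₂) = 0.31045 + 0.00000j ; Δ = 0.15192 + 0.00000j
  [+1]  conj(Y_{3,1})(Ω₁) = 0.10669 + 0.36577j ; Y_{3,1}(Ω₂) = 0.12066 - 0.00567j ; Δ = 0.01495 + 0.04353j
  [+2]  conj(Y_{3,2})(Ω₁) = -0.09728 + 0.06202j ; Y_{3,2}(Ω₂) = -0.31045 + 0.02926j ; Δ = 0.02839 - 0.02210j
  [+3]  conj(Y_{3,3})(Ω₁) = -0.01311 - 0.01148j ; Y_{3,3}(Ω₂) = -0.34083 + 0.04836j ; Δ = 0.00502 + 0.00328j
Total Σ_m = 0.24863 + 0.00000j. Multiply by 1.795196: 0.44634 + 0.00000j. P_3(cos γ) = 0.446341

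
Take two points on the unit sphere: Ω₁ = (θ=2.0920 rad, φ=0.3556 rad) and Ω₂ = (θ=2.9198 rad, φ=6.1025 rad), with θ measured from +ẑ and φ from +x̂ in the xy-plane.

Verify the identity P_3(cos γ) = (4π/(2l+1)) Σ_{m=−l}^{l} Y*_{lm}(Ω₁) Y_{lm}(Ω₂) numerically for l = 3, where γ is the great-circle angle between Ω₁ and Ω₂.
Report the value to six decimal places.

-0.288911

Expand P_3 via completeness: Σ_{m} conj(Y_{3,m}) at Ω₁ times Y_{3,m} at Ω₂ —
  m=-3: Y*=+0.131414+0.238283i  Y=+0.003805+0.002291i  product -0.000046+0.001208i
  m=-2: Y*=-0.289931-0.249810i  Y=-0.045127-0.017057i  product +0.008823+0.016218i
  m=-1: Y*=+0.062962+0.023383i  Y=+0.262821+0.048011i  product +0.015425+0.009169i
  m=+0: Y*=+0.327098-0.000000i  Y=-0.639991+0.000000i  product -0.209340+0.000000i
  m=+1: Y*=-0.062962+0.023383i  Y=-0.262821+0.048011i  product +0.015425-0.009169i
  m=+2: Y*=-0.289931+0.249810i  Y=-0.045127+0.017057i  product +0.008823-0.016218i
  m=+3: Y*=-0.131414+0.238283i  Y=-0.003805+0.002291i  product -0.000046-0.001208i
Total Σ_m = -0.160936-0.000000i. Multiply by 1.795196: -0.288911-0.000000i. P_3(cos γ) = -0.288911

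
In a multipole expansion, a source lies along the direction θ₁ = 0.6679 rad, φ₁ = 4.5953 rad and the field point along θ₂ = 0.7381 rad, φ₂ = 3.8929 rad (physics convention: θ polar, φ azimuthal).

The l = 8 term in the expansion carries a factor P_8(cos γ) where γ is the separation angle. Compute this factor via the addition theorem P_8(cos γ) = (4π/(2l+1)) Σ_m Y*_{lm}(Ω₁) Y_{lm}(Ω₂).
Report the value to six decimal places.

-0.409633

Summing Y*_{l m}(θ₁,φ₁)·Y_{l m}(θ₂,φ₂) over m ∈ [−8, 8]; prefactor 4π/(2·8+1) = 0.739198:
  term(m=-8) = (0.000190, -0.000149)   from Y*(Ω₁)=(0.006611, -0.008989), Y(Ω₂)=(0.020861, 0.005835)
  term(m=-7) = (0.001094, -0.005277)   from Y*(Ω₁)=(0.041354, 0.038616), Y(Ω₂)=(-0.049526, -0.081369)
  term(m=-6) = (-0.021075, -0.038762)   from Y*(Ω₁)=(-0.133702, 0.113196), Y(Ω₂)=(-0.051157, 0.246603)
  term(m=-5) = (-0.146398, -0.056851)   from Y*(Ω₁)=(-0.200799, -0.302873), Y(Ω₂)=(0.353004, -0.249328)
  term(m=-4) = (-0.196843, 0.067862)   from Y*(Ω₁)=(0.429544, -0.217306), Y(Ω₂)=(-0.428515, -0.058799)
  term(m=-3) = (-0.013245, 0.022277)   from Y*(Ω₁)=(0.100458, 0.274128), Y(Ω₂)=(0.056035, 0.068852)
  term(m=-2) = (0.010439, 0.062309)   from Y*(Ω₁)=(0.180572, -0.043076), Y(Ω₂)=(-0.023186, 0.339534)
  term(m=-1) = (0.080122, 0.067815)   from Y*(Ω₁)=(0.046261, 0.393290), Y(Ω₂)=(0.193714, -0.180937)
  term(m=+0) = (0.017272, 0.000000)   from Y*(Ω₁)=(0.064719, -0.000000), Y(Ω₂)=(0.266878, 0.000000)
  term(m=+1) = (0.080122, -0.067815)   from Y*(Ω₁)=(-0.046261, 0.393290), Y(Ω₂)=(-0.193714, -0.180937)
  term(m=+2) = (0.010439, -0.062309)   from Y*(Ω₁)=(0.180572, 0.043076), Y(Ω₂)=(-0.023186, -0.339534)
  term(m=+3) = (-0.013245, -0.022277)   from Y*(Ω₁)=(-0.100458, 0.274128), Y(Ω₂)=(-0.056035, 0.068852)
  term(m=+4) = (-0.196843, -0.067862)   from Y*(Ω₁)=(0.429544, 0.217306), Y(Ω₂)=(-0.428515, 0.058799)
  term(m=+5) = (-0.146398, 0.056851)   from Y*(Ω₁)=(0.200799, -0.302873), Y(Ω₂)=(-0.353004, -0.249328)
  term(m=+6) = (-0.021075, 0.038762)   from Y*(Ω₁)=(-0.133702, -0.113196), Y(Ω₂)=(-0.051157, -0.246603)
  term(m=+7) = (0.001094, 0.005277)   from Y*(Ω₁)=(-0.041354, 0.038616), Y(Ω₂)=(0.049526, -0.081369)
  term(m=+8) = (0.000190, 0.000149)   from Y*(Ω₁)=(0.006611, 0.008989), Y(Ω₂)=(0.020861, -0.005835)
Total Σ_m = (-0.554158, 0.000000). Multiply by 0.739198: (-0.409633, 0.000000). P_8(cos γ) = -0.409633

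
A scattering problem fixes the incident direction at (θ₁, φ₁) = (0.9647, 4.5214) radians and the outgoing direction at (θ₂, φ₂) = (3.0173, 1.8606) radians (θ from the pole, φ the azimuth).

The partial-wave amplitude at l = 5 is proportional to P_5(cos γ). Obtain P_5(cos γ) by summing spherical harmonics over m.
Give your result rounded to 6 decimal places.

Term-by-term m-sum for l=5 (normalisation 4π/11 = 1.142397):
  m=-5: Y*=(-0.142075, -0.100542)  Y=(-0.000013, -0.000002)  product (0.000002, 0.000002)
  m=-4: Y*=(0.275480, -0.263912)  Y=(-0.000138, 0.000315)  product (0.000045, 0.000123)
  m=-3: Y*=(0.199976, 0.309962)  Y=(0.003959, 0.003344)  product (-0.000245, 0.001896)
  m=-2: Y*=(0.016006, -0.006430)  Y=(0.042253, -0.027659)  product (0.000498, -0.000714)
  m=-1: Y*=(0.066544, 0.344173)  Y=(-0.085946, -0.288218)  product (0.093478, -0.048760)
  m=+0: Y*=(-0.072056, -0.000000)  Y=(-0.830232, 0.000000)  product (0.059823, 0.000000)
  m=+1: Y*=(-0.066544, 0.344173)  Y=(0.085946, -0.288218)  product (0.093478, 0.048760)
  m=+2: Y*=(0.016006, 0.006430)  Y=(0.042253, 0.027659)  product (0.000498, 0.000714)
  m=+3: Y*=(-0.199976, 0.309962)  Y=(-0.003959, 0.003344)  product (-0.000245, -0.001896)
  m=+4: Y*=(0.275480, 0.263912)  Y=(-0.000138, -0.000315)  product (0.000045, -0.000123)
  m=+5: Y*=(0.142075, -0.100542)  Y=(0.000013, -0.000002)  product (0.000002, -0.000002)
Total Σ_m = (0.247380, 0.000000). Multiply by 1.142397: (0.282606, 0.000000). P_5(cos γ) = 0.282606

0.282606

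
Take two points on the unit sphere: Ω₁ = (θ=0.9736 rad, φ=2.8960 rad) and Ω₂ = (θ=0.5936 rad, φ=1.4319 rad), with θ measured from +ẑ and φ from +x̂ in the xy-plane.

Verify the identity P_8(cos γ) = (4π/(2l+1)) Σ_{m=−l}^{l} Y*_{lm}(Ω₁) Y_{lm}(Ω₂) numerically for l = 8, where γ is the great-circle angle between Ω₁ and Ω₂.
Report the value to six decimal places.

Summing Y*_{l m}(θ₁,φ₁)·Y_{l m}(θ₂,φ₂) over m ∈ [−8, 8]; prefactor 4π/(2·8+1) = 0.739198:
  m=-8: (-0.043252, -0.104052) × (0.002191, 0.004426) = (0.000366, -0.000419)  (running Σ = (0.000366, -0.000419))
  m=-7: (0.045305, 0.303143) × (-0.024188, 0.016495) = (-0.006096, -0.006585)  (running Σ = (-0.005730, -0.007004))
  m=-6: (0.043736, -0.448350) × (-0.072142, -0.079419) = (-0.038763, 0.028871)  (running Σ = (-0.044493, 0.021867))
  m=-5: (-0.103597, 0.290245) × (0.172588, -0.207214) = (0.042263, 0.071559)  (running Σ = (-0.002230, 0.093426))
  m=-4: (-0.063404, 0.095018) × (0.388929, 0.241454) = (-0.047602, 0.021646)  (running Σ = (-0.049832, 0.115073))
  m=-3: (0.271908, -0.246674) × (-0.181974, 0.411142) = (0.051938, 0.156681)  (running Σ = (0.002106, 0.271753))
  m=-2: (-0.066547, 0.035597) × (-0.053489, -0.015253) = (0.004103, -0.000889)  (running Σ = (0.006209, 0.270864))
  m=-1: (-0.321986, 0.080707) × (-0.054988, 0.393344) = (-0.014040, -0.131089)  (running Σ = (-0.007831, 0.139775))
  m=0: (0.127620, -0.000000) × (-0.193576, 0.000000) = (-0.024704, 0.000000)  (running Σ = (-0.032536, 0.139775))
  m=1: (0.321986, 0.080707) × (0.054988, 0.393344) = (-0.014040, 0.131089)  (running Σ = (-0.046576, 0.270864))
  m=2: (-0.066547, -0.035597) × (-0.053489, 0.015253) = (0.004103, 0.000889)  (running Σ = (-0.042473, 0.271753))
  m=3: (-0.271908, -0.246674) × (0.181974, 0.411142) = (0.051938, -0.156681)  (running Σ = (0.009465, 0.115073))
  m=4: (-0.063404, -0.095018) × (0.388929, -0.241454) = (-0.047602, -0.021646)  (running Σ = (-0.038137, 0.093426))
  m=5: (0.103597, 0.290245) × (-0.172588, -0.207214) = (0.042263, -0.071559)  (running Σ = (0.004126, 0.021867))
  m=6: (0.043736, 0.448350) × (-0.072142, 0.079419) = (-0.038763, -0.028871)  (running Σ = (-0.034637, -0.007004))
  m=7: (-0.045305, 0.303143) × (0.024188, 0.016495) = (-0.006096, 0.006585)  (running Σ = (-0.040733, -0.000419))
  m=8: (-0.043252, 0.104052) × (0.002191, -0.004426) = (0.000366, 0.000419)  (running Σ = (-0.040367, 0.000000))
Accumulated sum (-0.040367, 0.000000); after 4π/(2l+1) scaling, (-0.029839, 0.000000) ⇒ P_8 = -0.029839

-0.029839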